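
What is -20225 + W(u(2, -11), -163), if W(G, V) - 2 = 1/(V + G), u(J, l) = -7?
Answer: -3437911/170 ≈ -20223.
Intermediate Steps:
W(G, V) = 2 + 1/(G + V) (W(G, V) = 2 + 1/(V + G) = 2 + 1/(G + V))
-20225 + W(u(2, -11), -163) = -20225 + (1 + 2*(-7) + 2*(-163))/(-7 - 163) = -20225 + (1 - 14 - 326)/(-170) = -20225 - 1/170*(-339) = -20225 + 339/170 = -3437911/170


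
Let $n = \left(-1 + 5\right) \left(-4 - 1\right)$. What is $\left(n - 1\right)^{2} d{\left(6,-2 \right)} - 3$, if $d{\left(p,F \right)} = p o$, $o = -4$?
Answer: $-10587$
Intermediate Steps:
$n = -20$ ($n = 4 \left(-5\right) = -20$)
$d{\left(p,F \right)} = - 4 p$ ($d{\left(p,F \right)} = p \left(-4\right) = - 4 p$)
$\left(n - 1\right)^{2} d{\left(6,-2 \right)} - 3 = \left(-20 - 1\right)^{2} \left(\left(-4\right) 6\right) - 3 = \left(-21\right)^{2} \left(-24\right) - 3 = 441 \left(-24\right) - 3 = -10584 - 3 = -10587$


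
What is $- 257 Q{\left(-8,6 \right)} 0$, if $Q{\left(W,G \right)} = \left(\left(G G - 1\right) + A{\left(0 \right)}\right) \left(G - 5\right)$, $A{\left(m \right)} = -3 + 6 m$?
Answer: $0$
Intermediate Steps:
$Q{\left(W,G \right)} = \left(-5 + G\right) \left(-4 + G^{2}\right)$ ($Q{\left(W,G \right)} = \left(\left(G G - 1\right) + \left(-3 + 6 \cdot 0\right)\right) \left(G - 5\right) = \left(\left(G^{2} - 1\right) + \left(-3 + 0\right)\right) \left(-5 + G\right) = \left(\left(-1 + G^{2}\right) - 3\right) \left(-5 + G\right) = \left(-4 + G^{2}\right) \left(-5 + G\right) = \left(-5 + G\right) \left(-4 + G^{2}\right)$)
$- 257 Q{\left(-8,6 \right)} 0 = - 257 \left(20 + 6^{3} - 5 \cdot 6^{2} - 24\right) 0 = - 257 \left(20 + 216 - 180 - 24\right) 0 = - 257 \cdot 32 \cdot 0 = \left(-257\right) 0 = 0$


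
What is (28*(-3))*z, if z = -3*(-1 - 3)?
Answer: -1008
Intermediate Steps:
z = 12 (z = -3*(-4) = 12)
(28*(-3))*z = (28*(-3))*12 = -84*12 = -1008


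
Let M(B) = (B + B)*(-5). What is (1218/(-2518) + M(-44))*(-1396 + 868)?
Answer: -292169328/1259 ≈ -2.3206e+5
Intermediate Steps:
M(B) = -10*B (M(B) = (2*B)*(-5) = -10*B)
(1218/(-2518) + M(-44))*(-1396 + 868) = (1218/(-2518) - 10*(-44))*(-1396 + 868) = (1218*(-1/2518) + 440)*(-528) = (-609/1259 + 440)*(-528) = (553351/1259)*(-528) = -292169328/1259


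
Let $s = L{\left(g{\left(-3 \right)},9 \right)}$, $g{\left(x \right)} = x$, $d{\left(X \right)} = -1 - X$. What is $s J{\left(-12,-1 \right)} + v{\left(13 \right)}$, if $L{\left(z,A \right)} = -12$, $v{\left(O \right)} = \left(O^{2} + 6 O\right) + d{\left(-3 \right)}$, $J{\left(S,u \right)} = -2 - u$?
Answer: $261$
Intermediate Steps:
$v{\left(O \right)} = 2 + O^{2} + 6 O$ ($v{\left(O \right)} = \left(O^{2} + 6 O\right) - -2 = \left(O^{2} + 6 O\right) + \left(-1 + 3\right) = \left(O^{2} + 6 O\right) + 2 = 2 + O^{2} + 6 O$)
$s = -12$
$s J{\left(-12,-1 \right)} + v{\left(13 \right)} = - 12 \left(-2 - -1\right) + \left(2 + 13^{2} + 6 \cdot 13\right) = - 12 \left(-2 + 1\right) + \left(2 + 169 + 78\right) = \left(-12\right) \left(-1\right) + 249 = 12 + 249 = 261$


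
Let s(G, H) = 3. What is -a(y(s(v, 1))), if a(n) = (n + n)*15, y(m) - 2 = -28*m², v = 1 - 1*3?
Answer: 7500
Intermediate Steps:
v = -2 (v = 1 - 3 = -2)
y(m) = 2 - 28*m²
a(n) = 30*n (a(n) = (2*n)*15 = 30*n)
-a(y(s(v, 1))) = -30*(2 - 28*3²) = -30*(2 - 28*9) = -30*(2 - 252) = -30*(-250) = -1*(-7500) = 7500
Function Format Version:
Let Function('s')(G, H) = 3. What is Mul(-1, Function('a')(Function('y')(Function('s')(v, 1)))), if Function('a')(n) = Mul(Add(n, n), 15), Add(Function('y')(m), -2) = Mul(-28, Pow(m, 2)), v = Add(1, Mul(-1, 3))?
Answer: 7500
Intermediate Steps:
v = -2 (v = Add(1, -3) = -2)
Function('y')(m) = Add(2, Mul(-28, Pow(m, 2)))
Function('a')(n) = Mul(30, n) (Function('a')(n) = Mul(Mul(2, n), 15) = Mul(30, n))
Mul(-1, Function('a')(Function('y')(Function('s')(v, 1)))) = Mul(-1, Mul(30, Add(2, Mul(-28, Pow(3, 2))))) = Mul(-1, Mul(30, Add(2, Mul(-28, 9)))) = Mul(-1, Mul(30, Add(2, -252))) = Mul(-1, Mul(30, -250)) = Mul(-1, -7500) = 7500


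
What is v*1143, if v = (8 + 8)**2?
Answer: 292608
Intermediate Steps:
v = 256 (v = 16**2 = 256)
v*1143 = 256*1143 = 292608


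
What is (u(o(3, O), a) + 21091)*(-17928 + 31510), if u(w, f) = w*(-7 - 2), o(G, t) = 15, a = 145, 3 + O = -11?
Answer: 284624392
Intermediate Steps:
O = -14 (O = -3 - 11 = -14)
u(w, f) = -9*w (u(w, f) = w*(-9) = -9*w)
(u(o(3, O), a) + 21091)*(-17928 + 31510) = (-9*15 + 21091)*(-17928 + 31510) = (-135 + 21091)*13582 = 20956*13582 = 284624392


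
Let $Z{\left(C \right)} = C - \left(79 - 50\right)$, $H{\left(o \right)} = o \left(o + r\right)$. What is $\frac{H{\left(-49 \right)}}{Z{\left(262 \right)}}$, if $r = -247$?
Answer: $\frac{14504}{233} \approx 62.249$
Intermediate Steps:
$H{\left(o \right)} = o \left(-247 + o\right)$ ($H{\left(o \right)} = o \left(o - 247\right) = o \left(-247 + o\right)$)
$Z{\left(C \right)} = -29 + C$ ($Z{\left(C \right)} = C - \left(79 - 50\right) = C - 29 = -29 + C$)
$\frac{H{\left(-49 \right)}}{Z{\left(262 \right)}} = \frac{\left(-49\right) \left(-247 - 49\right)}{-29 + 262} = \frac{\left(-49\right) \left(-296\right)}{233} = 14504 \cdot \frac{1}{233} = \frac{14504}{233}$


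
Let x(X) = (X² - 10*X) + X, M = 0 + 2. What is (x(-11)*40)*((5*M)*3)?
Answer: 264000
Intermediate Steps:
M = 2
x(X) = X² - 9*X
(x(-11)*40)*((5*M)*3) = (-11*(-9 - 11)*40)*((5*2)*3) = (-11*(-20)*40)*(10*3) = (220*40)*30 = 8800*30 = 264000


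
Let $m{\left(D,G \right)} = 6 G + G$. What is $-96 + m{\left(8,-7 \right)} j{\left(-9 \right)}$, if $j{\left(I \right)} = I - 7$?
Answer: $688$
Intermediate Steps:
$j{\left(I \right)} = -7 + I$
$m{\left(D,G \right)} = 7 G$
$-96 + m{\left(8,-7 \right)} j{\left(-9 \right)} = -96 + 7 \left(-7\right) \left(-7 - 9\right) = -96 - -784 = -96 + 784 = 688$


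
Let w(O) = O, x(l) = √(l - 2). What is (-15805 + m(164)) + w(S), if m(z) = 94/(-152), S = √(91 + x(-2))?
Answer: -1201227/76 + √(91 + 2*I) ≈ -15796.0 + 0.10482*I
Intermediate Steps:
x(l) = √(-2 + l)
S = √(91 + 2*I) (S = √(91 + √(-2 - 2)) = √(91 + √(-4)) = √(91 + 2*I) ≈ 9.54 + 0.1048*I)
m(z) = -47/76 (m(z) = 94*(-1/152) = -47/76)
(-15805 + m(164)) + w(S) = (-15805 - 47/76) + √(91 + 2*I) = -1201227/76 + √(91 + 2*I)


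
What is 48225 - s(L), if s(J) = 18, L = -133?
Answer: 48207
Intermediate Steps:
48225 - s(L) = 48225 - 1*18 = 48225 - 18 = 48207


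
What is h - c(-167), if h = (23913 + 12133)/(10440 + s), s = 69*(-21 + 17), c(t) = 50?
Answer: -236077/5082 ≈ -46.454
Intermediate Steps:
s = -276 (s = 69*(-4) = -276)
h = 18023/5082 (h = (23913 + 12133)/(10440 - 276) = 36046/10164 = 36046*(1/10164) = 18023/5082 ≈ 3.5464)
h - c(-167) = 18023/5082 - 1*50 = 18023/5082 - 50 = -236077/5082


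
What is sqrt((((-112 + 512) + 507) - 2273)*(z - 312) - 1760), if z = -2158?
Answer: 2*sqrt(843065) ≈ 1836.4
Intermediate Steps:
sqrt((((-112 + 512) + 507) - 2273)*(z - 312) - 1760) = sqrt((((-112 + 512) + 507) - 2273)*(-2158 - 312) - 1760) = sqrt(((400 + 507) - 2273)*(-2470) - 1760) = sqrt((907 - 2273)*(-2470) - 1760) = sqrt(-1366*(-2470) - 1760) = sqrt(3374020 - 1760) = sqrt(3372260) = 2*sqrt(843065)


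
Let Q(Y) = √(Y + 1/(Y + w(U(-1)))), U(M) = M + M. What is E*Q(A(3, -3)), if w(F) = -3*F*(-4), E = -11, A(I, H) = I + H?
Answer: -11*I*√6/12 ≈ -2.2454*I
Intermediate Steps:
A(I, H) = H + I
U(M) = 2*M
w(F) = 12*F
Q(Y) = √(Y + 1/(-24 + Y)) (Q(Y) = √(Y + 1/(Y + 12*(2*(-1)))) = √(Y + 1/(Y + 12*(-2))) = √(Y + 1/(Y - 24)) = √(Y + 1/(-24 + Y)))
E*Q(A(3, -3)) = -11*√(1 + (-3 + 3)*(-24 + (-3 + 3)))*(I*√6/12) = -11*√(1 + 0*(-24 + 0))*(I*√6/12) = -11*√(1 + 0*(-24))*(I*√6/12) = -11*I*√6*√(1 + 0)/12 = -11*I*√6/12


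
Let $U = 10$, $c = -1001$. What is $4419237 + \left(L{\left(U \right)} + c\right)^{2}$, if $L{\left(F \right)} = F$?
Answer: $5401318$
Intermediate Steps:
$4419237 + \left(L{\left(U \right)} + c\right)^{2} = 4419237 + \left(10 - 1001\right)^{2} = 4419237 + \left(-991\right)^{2} = 4419237 + 982081 = 5401318$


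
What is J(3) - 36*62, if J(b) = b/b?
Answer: -2231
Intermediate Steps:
J(b) = 1
J(3) - 36*62 = 1 - 36*62 = 1 - 2232 = -2231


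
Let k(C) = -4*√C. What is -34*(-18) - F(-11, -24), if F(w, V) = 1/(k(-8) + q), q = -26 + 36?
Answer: 69763/114 - 2*I*√2/57 ≈ 611.96 - 0.049622*I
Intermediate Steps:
q = 10
F(w, V) = 1/(10 - 8*I*√2) (F(w, V) = 1/(-8*I*√2 + 10) = 1/(10 - 8*I*√2))
-34*(-18) - F(-11, -24) = -34*(-18) - (5/114 + 2*I*√2/57) = 612 + (-5/114 - 2*I*√2/57) = 69763/114 - 2*I*√2/57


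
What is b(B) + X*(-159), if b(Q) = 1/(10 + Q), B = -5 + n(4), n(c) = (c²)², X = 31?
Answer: -1286468/261 ≈ -4929.0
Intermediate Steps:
n(c) = c⁴
B = 251 (B = -5 + 4⁴ = -5 + 256 = 251)
b(B) + X*(-159) = 1/(10 + 251) + 31*(-159) = 1/261 - 4929 = -1286468/261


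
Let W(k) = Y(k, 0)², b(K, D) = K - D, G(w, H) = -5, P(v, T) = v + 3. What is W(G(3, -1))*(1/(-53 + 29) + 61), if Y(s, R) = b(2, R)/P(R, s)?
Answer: 1463/54 ≈ 27.093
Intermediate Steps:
P(v, T) = 3 + v
Y(s, R) = (2 - R)/(3 + R)
W(k) = 4/9 (W(k) = ((2 - 1*0)/(3 + 0))² = ((2 + 0)/3)² = ((⅓)*2)² = (⅔)² = 4/9)
W(G(3, -1))*(1/(-53 + 29) + 61) = 4*(1/(-53 + 29) + 61)/9 = 4*(1/(-24) + 61)/9 = 4*(-1/24 + 61)/9 = (4/9)*(1463/24) = 1463/54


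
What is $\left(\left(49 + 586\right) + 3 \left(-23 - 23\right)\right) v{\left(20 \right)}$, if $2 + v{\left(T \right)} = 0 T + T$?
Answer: $8946$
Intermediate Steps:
$v{\left(T \right)} = -2 + T$ ($v{\left(T \right)} = -2 + \left(0 T + T\right) = -2 + \left(0 + T\right) = -2 + T$)
$\left(\left(49 + 586\right) + 3 \left(-23 - 23\right)\right) v{\left(20 \right)} = \left(\left(49 + 586\right) + 3 \left(-23 - 23\right)\right) \left(-2 + 20\right) = \left(635 + 3 \left(-23 - 23\right)\right) 18 = \left(635 + 3 \left(-46\right)\right) 18 = \left(635 - 138\right) 18 = 497 \cdot 18 = 8946$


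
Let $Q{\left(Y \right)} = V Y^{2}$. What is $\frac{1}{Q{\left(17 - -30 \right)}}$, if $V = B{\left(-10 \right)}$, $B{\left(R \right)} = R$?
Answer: $- \frac{1}{22090} \approx -4.5269 \cdot 10^{-5}$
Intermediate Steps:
$V = -10$
$Q{\left(Y \right)} = - 10 Y^{2}$
$\frac{1}{Q{\left(17 - -30 \right)}} = \frac{1}{\left(-10\right) \left(17 - -30\right)^{2}} = \frac{1}{\left(-10\right) \left(17 + 30\right)^{2}} = \frac{1}{\left(-10\right) 47^{2}} = \frac{1}{\left(-10\right) 2209} = \frac{1}{-22090} = - \frac{1}{22090}$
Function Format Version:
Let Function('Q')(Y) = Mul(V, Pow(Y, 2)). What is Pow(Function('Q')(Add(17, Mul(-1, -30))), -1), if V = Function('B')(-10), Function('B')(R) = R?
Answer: Rational(-1, 22090) ≈ -4.5269e-5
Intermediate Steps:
V = -10
Function('Q')(Y) = Mul(-10, Pow(Y, 2))
Pow(Function('Q')(Add(17, Mul(-1, -30))), -1) = Pow(Mul(-10, Pow(Add(17, Mul(-1, -30)), 2)), -1) = Pow(Mul(-10, Pow(Add(17, 30), 2)), -1) = Pow(Mul(-10, Pow(47, 2)), -1) = Pow(Mul(-10, 2209), -1) = Pow(-22090, -1) = Rational(-1, 22090)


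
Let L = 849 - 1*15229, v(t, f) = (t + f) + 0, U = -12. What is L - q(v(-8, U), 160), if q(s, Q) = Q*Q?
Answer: -39980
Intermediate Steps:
v(t, f) = f + t (v(t, f) = (f + t) + 0 = f + t)
q(s, Q) = Q²
L = -14380 (L = 849 - 15229 = -14380)
L - q(v(-8, U), 160) = -14380 - 1*160² = -14380 - 1*25600 = -14380 - 25600 = -39980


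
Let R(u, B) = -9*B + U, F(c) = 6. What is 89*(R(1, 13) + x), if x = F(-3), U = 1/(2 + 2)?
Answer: -39427/4 ≈ -9856.8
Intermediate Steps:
U = ¼ (U = 1/4 = ¼ ≈ 0.25000)
x = 6
R(u, B) = ¼ - 9*B (R(u, B) = -9*B + ¼ = ¼ - 9*B)
89*(R(1, 13) + x) = 89*((¼ - 9*13) + 6) = 89*((¼ - 117) + 6) = 89*(-467/4 + 6) = 89*(-443/4) = -39427/4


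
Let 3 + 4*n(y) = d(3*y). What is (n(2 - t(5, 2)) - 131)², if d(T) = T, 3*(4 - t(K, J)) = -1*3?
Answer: 17956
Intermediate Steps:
t(K, J) = 5 (t(K, J) = 4 - (-1)*3/3 = 4 - ⅓*(-3) = 4 + 1 = 5)
n(y) = -¾ + 3*y/4 (n(y) = -¾ + (3*y)/4 = -¾ + 3*y/4)
(n(2 - t(5, 2)) - 131)² = ((-¾ + 3*(2 - 1*5)/4) - 131)² = ((-¾ + 3*(2 - 5)/4) - 131)² = ((-¾ + (¾)*(-3)) - 131)² = ((-¾ - 9/4) - 131)² = (-3 - 131)² = (-134)² = 17956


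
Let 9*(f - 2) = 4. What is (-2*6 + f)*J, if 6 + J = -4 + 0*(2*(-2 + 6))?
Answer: 860/9 ≈ 95.556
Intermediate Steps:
f = 22/9 (f = 2 + (⅑)*4 = 2 + 4/9 = 22/9 ≈ 2.4444)
J = -10 (J = -6 + (-4 + 0*(2*(-2 + 6))) = -6 + (-4 + 0*(2*4)) = -6 + (-4 + 0*8) = -6 + (-4 + 0) = -6 - 4 = -10)
(-2*6 + f)*J = (-2*6 + 22/9)*(-10) = (-12 + 22/9)*(-10) = -86/9*(-10) = 860/9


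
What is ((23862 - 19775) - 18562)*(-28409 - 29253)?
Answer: 834657450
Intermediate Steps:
((23862 - 19775) - 18562)*(-28409 - 29253) = (4087 - 18562)*(-57662) = -14475*(-57662) = 834657450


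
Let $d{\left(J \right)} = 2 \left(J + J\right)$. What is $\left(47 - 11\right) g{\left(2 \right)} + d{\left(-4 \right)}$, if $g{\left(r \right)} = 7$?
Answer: $236$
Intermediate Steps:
$d{\left(J \right)} = 4 J$ ($d{\left(J \right)} = 2 \cdot 2 J = 4 J$)
$\left(47 - 11\right) g{\left(2 \right)} + d{\left(-4 \right)} = \left(47 - 11\right) 7 + 4 \left(-4\right) = \left(47 + \left(-26 + 15\right)\right) 7 - 16 = \left(47 - 11\right) 7 - 16 = 36 \cdot 7 - 16 = 252 - 16 = 236$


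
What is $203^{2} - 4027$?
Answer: $37182$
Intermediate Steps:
$203^{2} - 4027 = 41209 - 4027 = 37182$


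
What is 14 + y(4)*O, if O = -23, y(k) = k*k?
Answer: -354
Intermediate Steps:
y(k) = k²
14 + y(4)*O = 14 + 4²*(-23) = 14 + 16*(-23) = 14 - 368 = -354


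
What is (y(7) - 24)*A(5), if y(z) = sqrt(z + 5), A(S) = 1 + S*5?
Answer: -624 + 52*sqrt(3) ≈ -533.93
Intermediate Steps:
A(S) = 1 + 5*S
y(z) = sqrt(5 + z)
(y(7) - 24)*A(5) = (sqrt(5 + 7) - 24)*(1 + 5*5) = (sqrt(12) - 24)*(1 + 25) = (2*sqrt(3) - 24)*26 = (-24 + 2*sqrt(3))*26 = -624 + 52*sqrt(3)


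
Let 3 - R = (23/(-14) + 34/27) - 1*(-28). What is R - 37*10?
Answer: -149165/378 ≈ -394.62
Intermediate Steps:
R = -9305/378 (R = 3 - ((23/(-14) + 34/27) - 1*(-28)) = 3 - ((23*(-1/14) + 34*(1/27)) + 28) = 3 - ((-23/14 + 34/27) + 28) = 3 - (-145/378 + 28) = 3 - 1*10439/378 = 3 - 10439/378 = -9305/378 ≈ -24.616)
R - 37*10 = -9305/378 - 37*10 = -9305/378 - 370 = -149165/378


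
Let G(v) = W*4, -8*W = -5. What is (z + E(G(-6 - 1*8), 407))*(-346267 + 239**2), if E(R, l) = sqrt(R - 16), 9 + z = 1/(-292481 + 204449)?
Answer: 38181199199/14672 - 433719*I*sqrt(6) ≈ 2.6023e+6 - 1.0624e+6*I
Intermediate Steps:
W = 5/8 (W = -1/8*(-5) = 5/8 ≈ 0.62500)
G(v) = 5/2 (G(v) = (5/8)*4 = 5/2)
z = -792289/88032 (z = -9 + 1/(-292481 + 204449) = -9 + 1/(-88032) = -9 - 1/88032 = -792289/88032 ≈ -9.0000)
E(R, l) = sqrt(-16 + R)
(z + E(G(-6 - 1*8), 407))*(-346267 + 239**2) = (-792289/88032 + sqrt(-16 + 5/2))*(-346267 + 239**2) = (-792289/88032 + sqrt(-27/2))*(-346267 + 57121) = (-792289/88032 + 3*I*sqrt(6)/2)*(-289146) = 38181199199/14672 - 433719*I*sqrt(6)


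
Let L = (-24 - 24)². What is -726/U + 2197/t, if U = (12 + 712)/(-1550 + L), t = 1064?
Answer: -145211807/192584 ≈ -754.02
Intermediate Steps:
L = 2304 (L = (-48)² = 2304)
U = 362/377 (U = (12 + 712)/(-1550 + 2304) = 724/754 = 724*(1/754) = 362/377 ≈ 0.96021)
-726/U + 2197/t = -726/362/377 + 2197/1064 = -726*377/362 + 2197*(1/1064) = -136851/181 + 2197/1064 = -145211807/192584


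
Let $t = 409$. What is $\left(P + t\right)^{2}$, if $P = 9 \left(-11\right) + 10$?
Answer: $102400$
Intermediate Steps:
$P = -89$ ($P = -99 + 10 = -89$)
$\left(P + t\right)^{2} = \left(-89 + 409\right)^{2} = 320^{2} = 102400$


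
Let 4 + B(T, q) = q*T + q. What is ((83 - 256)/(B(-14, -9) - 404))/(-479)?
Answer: -173/139389 ≈ -0.0012411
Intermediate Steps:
B(T, q) = -4 + q + T*q (B(T, q) = -4 + (q*T + q) = -4 + (T*q + q) = -4 + (q + T*q) = -4 + q + T*q)
((83 - 256)/(B(-14, -9) - 404))/(-479) = ((83 - 256)/((-4 - 9 - 14*(-9)) - 404))/(-479) = -173/((-4 - 9 + 126) - 404)*(-1/479) = -173/(113 - 404)*(-1/479) = -173/(-291)*(-1/479) = -173*(-1/291)*(-1/479) = (173/291)*(-1/479) = -173/139389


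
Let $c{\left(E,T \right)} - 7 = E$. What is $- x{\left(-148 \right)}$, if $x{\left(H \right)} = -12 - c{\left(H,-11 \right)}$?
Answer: $-129$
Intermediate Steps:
$c{\left(E,T \right)} = 7 + E$
$x{\left(H \right)} = -19 - H$ ($x{\left(H \right)} = -12 - \left(7 + H\right) = -19 - H$)
$- x{\left(-148 \right)} = - (-19 - -148) = - (-19 + 148) = \left(-1\right) 129 = -129$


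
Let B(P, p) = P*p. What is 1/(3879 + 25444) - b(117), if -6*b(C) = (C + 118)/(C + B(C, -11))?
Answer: -1376777/41169492 ≈ -0.033442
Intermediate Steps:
b(C) = (118 + C)/(60*C) (b(C) = -(C + 118)/(6*(C + C*(-11))) = -(118 + C)/(6*(C - 11*C)) = -(118 + C)/(6*((-10*C))) = -(118 + C)*(-1/(10*C))/6 = -(-1)*(118 + C)/(60*C) = (118 + C)/(60*C))
1/(3879 + 25444) - b(117) = 1/(3879 + 25444) - (118 + 117)/(60*117) = 1/29323 - 235/(60*117) = 1/29323 - 1*47/1404 = 1/29323 - 47/1404 = -1376777/41169492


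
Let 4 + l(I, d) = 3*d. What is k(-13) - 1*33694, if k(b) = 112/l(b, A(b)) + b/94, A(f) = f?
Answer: -136202235/4042 ≈ -33697.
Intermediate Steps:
l(I, d) = -4 + 3*d
k(b) = 112/(-4 + 3*b) + b/94
k(-13) - 1*33694 = (10528 - 13*(-4 + 3*(-13)))/(94*(-4 + 3*(-13))) - 1*33694 = (10528 - 13*(-4 - 39))/(94*(-4 - 39)) - 33694 = (1/94)*(10528 - 13*(-43))/(-43) - 33694 = (1/94)*(-1/43)*(10528 + 559) - 33694 = (1/94)*(-1/43)*11087 - 33694 = -11087/4042 - 33694 = -136202235/4042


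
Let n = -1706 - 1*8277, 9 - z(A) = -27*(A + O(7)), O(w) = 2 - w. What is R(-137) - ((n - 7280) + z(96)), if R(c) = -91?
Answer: 14706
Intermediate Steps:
z(A) = -126 + 27*A (z(A) = 9 - (-27)*(A + (2 - 1*7)) = 9 - (-27)*(A + (2 - 7)) = 9 - (-27)*(A - 5) = 9 - (-27)*(-5 + A) = 9 - (135 - 27*A) = 9 + (-135 + 27*A) = -126 + 27*A)
n = -9983 (n = -1706 - 8277 = -9983)
R(-137) - ((n - 7280) + z(96)) = -91 - ((-9983 - 7280) + (-126 + 27*96)) = -91 - (-17263 + (-126 + 2592)) = -91 - (-17263 + 2466) = -91 - 1*(-14797) = -91 + 14797 = 14706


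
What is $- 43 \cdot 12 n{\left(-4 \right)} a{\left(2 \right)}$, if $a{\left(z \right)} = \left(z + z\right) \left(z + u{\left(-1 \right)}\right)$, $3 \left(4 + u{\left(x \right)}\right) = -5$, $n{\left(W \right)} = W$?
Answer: $-30272$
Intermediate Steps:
$u{\left(x \right)} = - \frac{17}{3}$ ($u{\left(x \right)} = -4 + \frac{1}{3} \left(-5\right) = -4 - \frac{5}{3} = - \frac{17}{3}$)
$a{\left(z \right)} = 2 z \left(- \frac{17}{3} + z\right)$ ($a{\left(z \right)} = \left(z + z\right) \left(z - \frac{17}{3}\right) = 2 z \left(- \frac{17}{3} + z\right)$)
$- 43 \cdot 12 n{\left(-4 \right)} a{\left(2 \right)} = - 43 \cdot 12 \left(-4\right) \frac{2}{3} \cdot 2 \left(-17 + 3 \cdot 2\right) = \left(-43\right) \left(-48\right) \frac{2}{3} \cdot 2 \left(-17 + 6\right) = 2064 \cdot \frac{2}{3} \cdot 2 \left(-11\right) = 2064 \left(- \frac{44}{3}\right) = -30272$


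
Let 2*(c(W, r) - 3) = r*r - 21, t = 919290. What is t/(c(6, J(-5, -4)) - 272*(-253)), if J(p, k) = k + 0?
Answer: 1838580/137633 ≈ 13.359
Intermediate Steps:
J(p, k) = k
c(W, r) = -15/2 + r²/2 (c(W, r) = 3 + (r*r - 21)/2 = 3 + (r² - 21)/2 = 3 + (-21 + r²)/2 = 3 + (-21/2 + r²/2) = -15/2 + r²/2)
t/(c(6, J(-5, -4)) - 272*(-253)) = 919290/((-15/2 + (½)*(-4)²) - 272*(-253)) = 919290/((-15/2 + (½)*16) + 68816) = 919290/((-15/2 + 8) + 68816) = 919290/(½ + 68816) = 919290/(137633/2) = 919290*(2/137633) = 1838580/137633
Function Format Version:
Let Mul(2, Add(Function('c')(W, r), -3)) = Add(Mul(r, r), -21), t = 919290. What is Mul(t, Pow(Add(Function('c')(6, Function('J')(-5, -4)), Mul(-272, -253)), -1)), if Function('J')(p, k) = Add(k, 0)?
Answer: Rational(1838580, 137633) ≈ 13.359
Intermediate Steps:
Function('J')(p, k) = k
Function('c')(W, r) = Add(Rational(-15, 2), Mul(Rational(1, 2), Pow(r, 2))) (Function('c')(W, r) = Add(3, Mul(Rational(1, 2), Add(Mul(r, r), -21))) = Add(3, Mul(Rational(1, 2), Add(Pow(r, 2), -21))) = Add(3, Mul(Rational(1, 2), Add(-21, Pow(r, 2)))) = Add(3, Add(Rational(-21, 2), Mul(Rational(1, 2), Pow(r, 2)))) = Add(Rational(-15, 2), Mul(Rational(1, 2), Pow(r, 2))))
Mul(t, Pow(Add(Function('c')(6, Function('J')(-5, -4)), Mul(-272, -253)), -1)) = Mul(919290, Pow(Add(Add(Rational(-15, 2), Mul(Rational(1, 2), Pow(-4, 2))), Mul(-272, -253)), -1)) = Mul(919290, Pow(Add(Add(Rational(-15, 2), Mul(Rational(1, 2), 16)), 68816), -1)) = Mul(919290, Pow(Add(Add(Rational(-15, 2), 8), 68816), -1)) = Mul(919290, Pow(Add(Rational(1, 2), 68816), -1)) = Mul(919290, Pow(Rational(137633, 2), -1)) = Mul(919290, Rational(2, 137633)) = Rational(1838580, 137633)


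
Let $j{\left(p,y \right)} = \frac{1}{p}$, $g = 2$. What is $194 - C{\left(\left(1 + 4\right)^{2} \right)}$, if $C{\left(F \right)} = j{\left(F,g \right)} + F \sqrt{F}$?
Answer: $\frac{1724}{25} \approx 68.96$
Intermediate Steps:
$C{\left(F \right)} = \frac{1}{F} + F^{\frac{3}{2}}$ ($C{\left(F \right)} = \frac{1}{F} + F \sqrt{F} = \frac{1}{F} + F^{\frac{3}{2}}$)
$194 - C{\left(\left(1 + 4\right)^{2} \right)} = 194 - \frac{1 + \left(\left(1 + 4\right)^{2}\right)^{\frac{5}{2}}}{\left(1 + 4\right)^{2}} = 194 - \frac{1 + \left(5^{2}\right)^{\frac{5}{2}}}{5^{2}} = 194 - \frac{1 + 25^{\frac{5}{2}}}{25} = 194 - \frac{1 + 3125}{25} = 194 - \frac{1}{25} \cdot 3126 = 194 - \frac{3126}{25} = \frac{1724}{25}$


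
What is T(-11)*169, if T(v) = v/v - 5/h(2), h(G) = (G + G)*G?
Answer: 507/8 ≈ 63.375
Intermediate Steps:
h(G) = 2*G**2 (h(G) = (2*G)*G = 2*G**2)
T(v) = 3/8 (T(v) = v/v - 5/(2*2**2) = 1 - 5/(2*4) = 1 - 5/8 = 3/8)
T(-11)*169 = (3/8)*169 = 507/8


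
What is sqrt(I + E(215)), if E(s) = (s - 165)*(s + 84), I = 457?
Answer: sqrt(15407) ≈ 124.12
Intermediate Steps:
E(s) = (-165 + s)*(84 + s)
sqrt(I + E(215)) = sqrt(457 + (-13860 + 215**2 - 81*215)) = sqrt(457 + (-13860 + 46225 - 17415)) = sqrt(457 + 14950) = sqrt(15407)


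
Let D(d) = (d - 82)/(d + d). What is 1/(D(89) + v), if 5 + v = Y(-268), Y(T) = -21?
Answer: -178/4621 ≈ -0.038520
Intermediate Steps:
v = -26 (v = -5 - 21 = -26)
D(d) = (-82 + d)/(2*d) (D(d) = (-82 + d)/((2*d)) = (-82 + d)*(1/(2*d)) = (-82 + d)/(2*d))
1/(D(89) + v) = 1/((½)*(-82 + 89)/89 - 26) = 1/((½)*(1/89)*7 - 26) = 1/(7/178 - 26) = 1/(-4621/178) = -178/4621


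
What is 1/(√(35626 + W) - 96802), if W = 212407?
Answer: -96802/9370379171 - √248033/9370379171 ≈ -1.0384e-5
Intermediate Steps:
1/(√(35626 + W) - 96802) = 1/(√(35626 + 212407) - 96802) = 1/(√248033 - 96802) = 1/(-96802 + √248033)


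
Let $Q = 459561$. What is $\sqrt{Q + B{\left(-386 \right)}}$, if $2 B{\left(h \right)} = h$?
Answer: $2 \sqrt{114842} \approx 677.77$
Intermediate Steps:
$B{\left(h \right)} = \frac{h}{2}$
$\sqrt{Q + B{\left(-386 \right)}} = \sqrt{459561 + \frac{1}{2} \left(-386\right)} = \sqrt{459561 - 193} = \sqrt{459368} = 2 \sqrt{114842}$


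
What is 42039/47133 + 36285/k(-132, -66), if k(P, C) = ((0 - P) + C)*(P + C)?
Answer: -42994639/22812372 ≈ -1.8847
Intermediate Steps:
k(P, C) = (C + P)*(C - P) (k(P, C) = (-P + C)*(C + P) = (C - P)*(C + P) = (C + P)*(C - P))
42039/47133 + 36285/k(-132, -66) = 42039/47133 + 36285/((-66)² - 1*(-132)²) = 42039*(1/47133) + 36285/(4356 - 1*17424) = 4671/5237 + 36285/(4356 - 17424) = 4671/5237 + 36285/(-13068) = 4671/5237 + 36285*(-1/13068) = 4671/5237 - 12095/4356 = -42994639/22812372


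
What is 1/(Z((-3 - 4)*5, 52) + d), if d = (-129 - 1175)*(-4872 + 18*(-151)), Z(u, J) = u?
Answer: 1/9897325 ≈ 1.0104e-7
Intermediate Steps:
d = 9897360 (d = -1304*(-4872 - 2718) = -1304*(-7590) = 9897360)
1/(Z((-3 - 4)*5, 52) + d) = 1/((-3 - 4)*5 + 9897360) = 1/(-7*5 + 9897360) = 1/(-35 + 9897360) = 1/9897325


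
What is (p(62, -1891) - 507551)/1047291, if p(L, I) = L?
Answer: -169163/349097 ≈ -0.48457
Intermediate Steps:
(p(62, -1891) - 507551)/1047291 = (62 - 507551)/1047291 = -507489*1/1047291 = -169163/349097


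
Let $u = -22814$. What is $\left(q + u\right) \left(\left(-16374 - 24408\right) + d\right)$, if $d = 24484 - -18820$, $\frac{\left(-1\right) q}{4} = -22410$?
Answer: $168535172$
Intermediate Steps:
$q = 89640$ ($q = \left(-4\right) \left(-22410\right) = 89640$)
$d = 43304$ ($d = 24484 + 18820 = 43304$)
$\left(q + u\right) \left(\left(-16374 - 24408\right) + d\right) = \left(89640 - 22814\right) \left(\left(-16374 - 24408\right) + 43304\right) = 66826 \left(-40782 + 43304\right) = 66826 \cdot 2522 = 168535172$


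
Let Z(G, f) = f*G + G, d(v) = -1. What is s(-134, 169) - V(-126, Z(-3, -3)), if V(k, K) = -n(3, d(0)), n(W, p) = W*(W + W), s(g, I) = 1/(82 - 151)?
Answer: 1241/69 ≈ 17.986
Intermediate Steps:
s(g, I) = -1/69 (s(g, I) = 1/(-69) = -1/69)
n(W, p) = 2*W**2 (n(W, p) = W*(2*W) = 2*W**2)
Z(G, f) = G + G*f (Z(G, f) = G*f + G = G + G*f)
V(k, K) = -18 (V(k, K) = -2*3**2 = -2*9 = -1*18 = -18)
s(-134, 169) - V(-126, Z(-3, -3)) = -1/69 - 1*(-18) = -1/69 + 18 = 1241/69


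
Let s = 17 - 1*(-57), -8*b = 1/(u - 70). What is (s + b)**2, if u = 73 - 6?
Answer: 3157729/576 ≈ 5482.2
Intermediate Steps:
u = 67
b = 1/24 (b = -1/(8*(67 - 70)) = -1/8/(-3) = -1/8*(-1/3) = 1/24 ≈ 0.041667)
s = 74 (s = 17 + 57 = 74)
(s + b)**2 = (74 + 1/24)**2 = (1777/24)**2 = 3157729/576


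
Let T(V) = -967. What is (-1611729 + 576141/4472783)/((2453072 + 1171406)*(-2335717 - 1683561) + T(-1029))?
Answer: 7208913495666/65158539699480259333 ≈ 1.1064e-7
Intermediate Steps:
(-1611729 + 576141/4472783)/((2453072 + 1171406)*(-2335717 - 1683561) + T(-1029)) = (-1611729 + 576141/4472783)/((2453072 + 1171406)*(-2335717 - 1683561) - 967) = (-1611729 + 576141*(1/4472783))/(3624478*(-4019278) - 967) = (-1611729 + 576141/4472783)/(-14567784686884 - 967) = -7208913495666/4472783/(-14567784687851) = -7208913495666/4472783*(-1/14567784687851) = 7208913495666/65158539699480259333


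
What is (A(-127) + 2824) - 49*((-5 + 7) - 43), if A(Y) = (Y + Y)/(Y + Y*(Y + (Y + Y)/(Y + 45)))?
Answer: 24353405/5039 ≈ 4833.0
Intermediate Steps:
A(Y) = 2*Y/(Y + Y*(Y + 2*Y/(45 + Y))) (A(Y) = (2*Y)/(Y + Y*(Y + (2*Y)/(45 + Y))) = (2*Y)/(Y + Y*(Y + 2*Y/(45 + Y))) = 2*Y/(Y + Y*(Y + 2*Y/(45 + Y))))
(A(-127) + 2824) - 49*((-5 + 7) - 43) = (2*(45 - 127)/(45 + (-127)² + 48*(-127)) + 2824) - 49*((-5 + 7) - 43) = (2*(-82)/(45 + 16129 - 6096) + 2824) - 49*(2 - 43) = (2*(-82)/10078 + 2824) - 49*(-41) = (2*(1/10078)*(-82) + 2824) + 2009 = (-82/5039 + 2824) + 2009 = 14230054/5039 + 2009 = 24353405/5039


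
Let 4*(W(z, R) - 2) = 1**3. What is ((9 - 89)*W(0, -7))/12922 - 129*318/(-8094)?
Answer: 620457/122759 ≈ 5.0543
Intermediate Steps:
W(z, R) = 9/4 (W(z, R) = 2 + (1/4)*1**3 = 2 + (1/4)*1 = 2 + 1/4 = 9/4)
((9 - 89)*W(0, -7))/12922 - 129*318/(-8094) = ((9 - 89)*(9/4))/12922 - 129*318/(-8094) = -80*9/4*(1/12922) - 41022*(-1/8094) = -180*1/12922 + 6837/1349 = -90/6461 + 6837/1349 = 620457/122759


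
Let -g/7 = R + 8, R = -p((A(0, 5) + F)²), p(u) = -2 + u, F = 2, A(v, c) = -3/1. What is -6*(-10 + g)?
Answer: 438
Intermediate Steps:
A(v, c) = -3 (A(v, c) = -3*1 = -3)
R = 1 (R = -(-2 + (-3 + 2)²) = -(-2 + (-1)²) = -(-2 + 1) = -1*(-1) = 1)
g = -63 (g = -7*(1 + 8) = -7*9 = -63)
-6*(-10 + g) = -6*(-10 - 63) = -6*(-73) = 438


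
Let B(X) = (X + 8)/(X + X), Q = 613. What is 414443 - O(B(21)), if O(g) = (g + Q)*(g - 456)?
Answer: 1223972777/1764 ≈ 6.9386e+5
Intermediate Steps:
B(X) = (8 + X)/(2*X) (B(X) = (8 + X)/((2*X)) = (8 + X)*(1/(2*X)) = (8 + X)/(2*X))
O(g) = (-456 + g)*(613 + g) (O(g) = (g + 613)*(g - 456) = (613 + g)*(-456 + g) = (-456 + g)*(613 + g))
414443 - O(B(21)) = 414443 - (-279528 + ((1/2)*(8 + 21)/21)**2 + 157*((1/2)*(8 + 21)/21)) = 414443 - (-279528 + ((1/2)*(1/21)*29)**2 + 157*((1/2)*(1/21)*29)) = 414443 - (-279528 + (29/42)**2 + 157*(29/42)) = 414443 - (-279528 + 841/1764 + 4553/42) = 414443 - 1*(-492895325/1764) = 414443 + 492895325/1764 = 1223972777/1764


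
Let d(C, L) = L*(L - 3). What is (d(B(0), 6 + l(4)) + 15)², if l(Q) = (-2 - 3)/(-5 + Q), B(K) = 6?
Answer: 10609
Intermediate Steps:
l(Q) = -5/(-5 + Q)
d(C, L) = L*(-3 + L)
(d(B(0), 6 + l(4)) + 15)² = ((6 - 5/(-5 + 4))*(-3 + (6 - 5/(-5 + 4))) + 15)² = ((6 - 5/(-1))*(-3 + (6 - 5/(-1))) + 15)² = ((6 - 5*(-1))*(-3 + (6 - 5*(-1))) + 15)² = ((6 + 5)*(-3 + (6 + 5)) + 15)² = (11*(-3 + 11) + 15)² = (11*8 + 15)² = (88 + 15)² = 103² = 10609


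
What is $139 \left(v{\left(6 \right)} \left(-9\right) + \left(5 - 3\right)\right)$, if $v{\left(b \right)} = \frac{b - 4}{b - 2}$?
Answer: $- \frac{695}{2} \approx -347.5$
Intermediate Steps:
$v{\left(b \right)} = \frac{-4 + b}{-2 + b}$
$139 \left(v{\left(6 \right)} \left(-9\right) + \left(5 - 3\right)\right) = 139 \left(\frac{-4 + 6}{-2 + 6} \left(-9\right) + \left(5 - 3\right)\right) = 139 \left(\frac{1}{4} \cdot 2 \left(-9\right) + \left(5 - 3\right)\right) = 139 \left(\frac{1}{4} \cdot 2 \left(-9\right) + 2\right) = 139 \left(\frac{1}{2} \left(-9\right) + 2\right) = 139 \left(- \frac{9}{2} + 2\right) = 139 \left(- \frac{5}{2}\right) = - \frac{695}{2}$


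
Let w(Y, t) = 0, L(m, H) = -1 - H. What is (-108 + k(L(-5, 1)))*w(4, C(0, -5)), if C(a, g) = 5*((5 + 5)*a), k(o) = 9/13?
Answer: 0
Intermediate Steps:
k(o) = 9/13 (k(o) = 9*(1/13) = 9/13)
C(a, g) = 50*a (C(a, g) = 5*(10*a) = 50*a)
(-108 + k(L(-5, 1)))*w(4, C(0, -5)) = (-108 + 9/13)*0 = -1395/13*0 = 0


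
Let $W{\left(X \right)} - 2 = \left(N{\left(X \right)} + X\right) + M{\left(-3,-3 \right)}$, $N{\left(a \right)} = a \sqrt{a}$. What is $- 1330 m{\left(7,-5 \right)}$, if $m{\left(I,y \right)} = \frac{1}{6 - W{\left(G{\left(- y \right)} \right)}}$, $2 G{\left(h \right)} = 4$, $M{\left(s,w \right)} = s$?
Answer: $- \frac{6650}{17} - \frac{2660 \sqrt{2}}{17} \approx -612.46$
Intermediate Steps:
$G{\left(h \right)} = 2$ ($G{\left(h \right)} = \frac{1}{2} \cdot 4 = 2$)
$N{\left(a \right)} = a^{\frac{3}{2}}$
$W{\left(X \right)} = -1 + X + X^{\frac{3}{2}}$ ($W{\left(X \right)} = 2 - \left(3 - X - X^{\frac{3}{2}}\right) = 2 + \left(-3 + X + X^{\frac{3}{2}}\right) = -1 + X + X^{\frac{3}{2}}$)
$m{\left(I,y \right)} = \frac{1}{5 - 2 \sqrt{2}}$ ($m{\left(I,y \right)} = \frac{1}{6 - \left(-1 + 2 + 2^{\frac{3}{2}}\right)} = \frac{1}{6 - \left(-1 + 2 + 2 \sqrt{2}\right)} = \frac{1}{6 - \left(1 + 2 \sqrt{2}\right)} = \frac{1}{5 - 2 \sqrt{2}}$)
$- 1330 m{\left(7,-5 \right)} = - 1330 \left(\frac{5}{17} + \frac{2 \sqrt{2}}{17}\right) = - \frac{6650}{17} - \frac{2660 \sqrt{2}}{17}$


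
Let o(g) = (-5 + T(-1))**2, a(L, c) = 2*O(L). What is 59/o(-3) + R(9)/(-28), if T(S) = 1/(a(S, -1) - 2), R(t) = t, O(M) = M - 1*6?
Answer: 363863/183708 ≈ 1.9807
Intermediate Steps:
O(M) = -6 + M (O(M) = M - 6 = -6 + M)
a(L, c) = -12 + 2*L (a(L, c) = 2*(-6 + L) = -12 + 2*L)
T(S) = 1/(-14 + 2*S) (T(S) = 1/((-12 + 2*S) - 2) = 1/(-14 + 2*S))
o(g) = 6561/256 (o(g) = (-5 + 1/(2*(-7 - 1)))**2 = (-5 + (1/2)/(-8))**2 = (-5 + (1/2)*(-1/8))**2 = (-5 - 1/16)**2 = (-81/16)**2 = 6561/256)
59/o(-3) + R(9)/(-28) = 59/(6561/256) + 9/(-28) = 59*(256/6561) + 9*(-1/28) = 15104/6561 - 9/28 = 363863/183708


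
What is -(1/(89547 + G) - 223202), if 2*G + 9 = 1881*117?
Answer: 44546878361/199581 ≈ 2.2320e+5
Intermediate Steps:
G = 110034 (G = -9/2 + (1881*117)/2 = -9/2 + (½)*220077 = -9/2 + 220077/2 = 110034)
-(1/(89547 + G) - 223202) = -(1/(89547 + 110034) - 223202) = -(1/199581 - 223202) = -1*(-44546878361/199581) = 44546878361/199581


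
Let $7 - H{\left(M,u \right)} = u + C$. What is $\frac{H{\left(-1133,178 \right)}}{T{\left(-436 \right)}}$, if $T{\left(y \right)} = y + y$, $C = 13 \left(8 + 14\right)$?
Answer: $\frac{457}{872} \approx 0.52408$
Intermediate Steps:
$C = 286$ ($C = 13 \cdot 22 = 286$)
$T{\left(y \right)} = 2 y$
$H{\left(M,u \right)} = -279 - u$ ($H{\left(M,u \right)} = 7 - \left(u + 286\right) = 7 - \left(286 + u\right) = -279 - u$)
$\frac{H{\left(-1133,178 \right)}}{T{\left(-436 \right)}} = \frac{-279 - 178}{2 \left(-436\right)} = \frac{-279 - 178}{-872} = \left(-457\right) \left(- \frac{1}{872}\right) = \frac{457}{872}$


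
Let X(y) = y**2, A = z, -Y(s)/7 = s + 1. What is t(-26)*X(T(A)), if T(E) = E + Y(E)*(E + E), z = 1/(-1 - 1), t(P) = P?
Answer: -234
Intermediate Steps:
Y(s) = -7 - 7*s (Y(s) = -7*(s + 1) = -7*(1 + s) = -7 - 7*s)
z = -1/2 (z = 1/(-2) = -1/2 ≈ -0.50000)
A = -1/2 ≈ -0.50000
T(E) = E + 2*E*(-7 - 7*E) (T(E) = E + (-7 - 7*E)*(E + E) = E + (-7 - 7*E)*(2*E) = E + 2*E*(-7 - 7*E))
t(-26)*X(T(A)) = -26*(13 + 14*(-1/2))**2/4 = -26*(13 - 7)**2/4 = -26*(-1*(-1/2)*6)**2 = -26*3**2 = -26*9 = -234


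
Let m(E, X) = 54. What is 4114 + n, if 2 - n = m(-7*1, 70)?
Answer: 4062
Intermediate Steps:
n = -52 (n = 2 - 1*54 = 2 - 54 = -52)
4114 + n = 4114 - 52 = 4062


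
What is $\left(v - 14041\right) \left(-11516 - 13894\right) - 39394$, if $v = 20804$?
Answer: $-171887224$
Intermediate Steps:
$\left(v - 14041\right) \left(-11516 - 13894\right) - 39394 = \left(20804 - 14041\right) \left(-11516 - 13894\right) - 39394 = 6763 \left(-25410\right) - 39394 = -171847830 - 39394 = -171887224$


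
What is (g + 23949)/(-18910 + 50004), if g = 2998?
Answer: 26947/31094 ≈ 0.86663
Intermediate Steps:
(g + 23949)/(-18910 + 50004) = (2998 + 23949)/(-18910 + 50004) = 26947/31094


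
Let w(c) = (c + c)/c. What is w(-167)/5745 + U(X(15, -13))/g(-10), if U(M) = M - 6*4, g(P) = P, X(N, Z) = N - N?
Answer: 2758/1149 ≈ 2.4003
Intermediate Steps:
X(N, Z) = 0
U(M) = -24 + M (U(M) = M - 24 = -24 + M)
w(c) = 2 (w(c) = (2*c)/c = 2)
w(-167)/5745 + U(X(15, -13))/g(-10) = 2/5745 + (-24 + 0)/(-10) = 2*(1/5745) - 24*(-⅒) = 2/5745 + 12/5 = 2758/1149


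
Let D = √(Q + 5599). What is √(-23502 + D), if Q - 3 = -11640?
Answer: √(-23502 + I*√6038) ≈ 0.2534 + 153.3*I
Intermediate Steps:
Q = -11637 (Q = 3 - 11640 = -11637)
D = I*√6038 (D = √(-11637 + 5599) = √(-6038) = I*√6038 ≈ 77.705*I)
√(-23502 + D) = √(-23502 + I*√6038)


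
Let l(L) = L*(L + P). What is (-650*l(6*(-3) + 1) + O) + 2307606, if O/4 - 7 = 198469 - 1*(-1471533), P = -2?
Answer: 8777692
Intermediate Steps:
l(L) = L*(-2 + L) (l(L) = L*(L - 2) = L*(-2 + L))
O = 6680036 (O = 28 + 4*(198469 - 1*(-1471533)) = 28 + 4*(198469 + 1471533) = 28 + 4*1670002 = 28 + 6680008 = 6680036)
(-650*l(6*(-3) + 1) + O) + 2307606 = (-650*(6*(-3) + 1)*(-2 + (6*(-3) + 1)) + 6680036) + 2307606 = (-650*(-18 + 1)*(-2 + (-18 + 1)) + 6680036) + 2307606 = (-(-11050)*(-2 - 17) + 6680036) + 2307606 = (-(-11050)*(-19) + 6680036) + 2307606 = (-650*323 + 6680036) + 2307606 = (-209950 + 6680036) + 2307606 = 6470086 + 2307606 = 8777692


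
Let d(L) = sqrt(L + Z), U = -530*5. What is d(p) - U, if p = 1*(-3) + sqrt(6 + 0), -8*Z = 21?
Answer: 2650 + sqrt(-90 + 16*sqrt(6))/4 ≈ 2650.0 + 1.782*I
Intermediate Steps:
Z = -21/8 (Z = -1/8*21 = -21/8 ≈ -2.6250)
U = -2650
p = -3 + sqrt(6) ≈ -0.55051
d(L) = sqrt(-21/8 + L) (d(L) = sqrt(L - 21/8) = sqrt(-21/8 + L))
d(p) - U = sqrt(-42 + 16*(-3 + sqrt(6)))/4 - 1*(-2650) = sqrt(-42 + (-48 + 16*sqrt(6)))/4 + 2650 = sqrt(-90 + 16*sqrt(6))/4 + 2650 = 2650 + sqrt(-90 + 16*sqrt(6))/4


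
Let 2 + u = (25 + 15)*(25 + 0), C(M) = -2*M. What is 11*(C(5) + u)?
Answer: 10868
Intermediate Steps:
u = 998 (u = -2 + (25 + 15)*(25 + 0) = -2 + 40*25 = -2 + 1000 = 998)
11*(C(5) + u) = 11*(-2*5 + 998) = 11*(-10 + 998) = 11*988 = 10868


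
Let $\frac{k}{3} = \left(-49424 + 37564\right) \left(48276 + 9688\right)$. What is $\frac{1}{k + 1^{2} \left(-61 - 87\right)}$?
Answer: $- \frac{1}{2062359268} \approx -4.8488 \cdot 10^{-10}$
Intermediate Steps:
$k = -2062359120$ ($k = 3 \left(-49424 + 37564\right) \left(48276 + 9688\right) = 3 \left(\left(-11860\right) 57964\right) = 3 \left(-687453040\right) = -2062359120$)
$\frac{1}{k + 1^{2} \left(-61 - 87\right)} = \frac{1}{-2062359120 + 1^{2} \left(-61 - 87\right)} = \frac{1}{-2062359120 + 1 \left(-148\right)} = \frac{1}{-2062359120 - 148} = \frac{1}{-2062359268} = - \frac{1}{2062359268}$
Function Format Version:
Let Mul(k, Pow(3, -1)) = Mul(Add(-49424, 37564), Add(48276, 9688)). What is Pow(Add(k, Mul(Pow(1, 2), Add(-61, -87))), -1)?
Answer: Rational(-1, 2062359268) ≈ -4.8488e-10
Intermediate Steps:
k = -2062359120 (k = Mul(3, Mul(Add(-49424, 37564), Add(48276, 9688))) = Mul(3, Mul(-11860, 57964)) = Mul(3, -687453040) = -2062359120)
Pow(Add(k, Mul(Pow(1, 2), Add(-61, -87))), -1) = Pow(Add(-2062359120, Mul(Pow(1, 2), Add(-61, -87))), -1) = Pow(Add(-2062359120, Mul(1, -148)), -1) = Pow(Add(-2062359120, -148), -1) = Pow(-2062359268, -1) = Rational(-1, 2062359268)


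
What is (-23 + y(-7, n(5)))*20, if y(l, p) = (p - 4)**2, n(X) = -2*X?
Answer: 3460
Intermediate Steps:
y(l, p) = (-4 + p)**2
(-23 + y(-7, n(5)))*20 = (-23 + (-4 - 2*5)**2)*20 = (-23 + (-4 - 10)**2)*20 = (-23 + (-14)**2)*20 = (-23 + 196)*20 = 173*20 = 3460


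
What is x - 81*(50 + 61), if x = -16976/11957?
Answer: -107522363/11957 ≈ -8992.4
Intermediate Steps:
x = -16976/11957 (x = -16976*1/11957 = -16976/11957 ≈ -1.4198)
x - 81*(50 + 61) = -16976/11957 - 81*(50 + 61) = -16976/11957 - 81*111 = -16976/11957 - 1*8991 = -16976/11957 - 8991 = -107522363/11957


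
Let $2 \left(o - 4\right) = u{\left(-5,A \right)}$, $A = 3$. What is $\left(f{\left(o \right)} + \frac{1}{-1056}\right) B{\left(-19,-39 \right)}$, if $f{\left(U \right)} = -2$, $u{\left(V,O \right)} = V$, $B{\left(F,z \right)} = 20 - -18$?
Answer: $- \frac{40147}{528} \approx -76.036$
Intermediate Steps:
$B{\left(F,z \right)} = 38$ ($B{\left(F,z \right)} = 20 + 18 = 38$)
$o = \frac{3}{2}$ ($o = 4 + \frac{1}{2} \left(-5\right) = 4 - \frac{5}{2} = \frac{3}{2} \approx 1.5$)
$\left(f{\left(o \right)} + \frac{1}{-1056}\right) B{\left(-19,-39 \right)} = \left(-2 + \frac{1}{-1056}\right) 38 = \left(-2 - \frac{1}{1056}\right) 38 = \left(- \frac{2113}{1056}\right) 38 = - \frac{40147}{528}$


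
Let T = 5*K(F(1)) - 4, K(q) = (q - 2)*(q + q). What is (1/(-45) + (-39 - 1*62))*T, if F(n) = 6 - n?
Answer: -663716/45 ≈ -14749.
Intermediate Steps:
K(q) = 2*q*(-2 + q) (K(q) = (-2 + q)*(2*q) = 2*q*(-2 + q))
T = 146 (T = 5*(2*(6 - 1*1)*(-2 + (6 - 1*1))) - 4 = 5*(2*(6 - 1)*(-2 + (6 - 1))) - 4 = 5*(2*5*(-2 + 5)) - 4 = 5*(2*5*3) - 4 = 5*30 - 4 = 150 - 4 = 146)
(1/(-45) + (-39 - 1*62))*T = (1/(-45) + (-39 - 1*62))*146 = (-1/45 + (-39 - 62))*146 = (-1/45 - 101)*146 = -4546/45*146 = -663716/45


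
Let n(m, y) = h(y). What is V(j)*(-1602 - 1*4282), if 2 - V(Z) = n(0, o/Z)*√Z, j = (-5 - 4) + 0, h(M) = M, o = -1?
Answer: -11768 + 5884*I/3 ≈ -11768.0 + 1961.3*I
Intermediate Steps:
j = -9 (j = -9 + 0 = -9)
n(m, y) = y
V(Z) = 2 + Z^(-½) (V(Z) = 2 - (-1/Z)*√Z = 2 - (-1)/√Z = 2 + Z^(-½))
V(j)*(-1602 - 1*4282) = (2 + (-9)^(-½))*(-1602 - 1*4282) = (2 - I/3)*(-1602 - 4282) = (2 - I/3)*(-5884) = -11768 + 5884*I/3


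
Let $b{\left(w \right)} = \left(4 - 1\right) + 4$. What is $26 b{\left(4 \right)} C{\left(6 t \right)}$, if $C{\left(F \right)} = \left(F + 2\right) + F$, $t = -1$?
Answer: $-1820$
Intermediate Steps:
$b{\left(w \right)} = 7$ ($b{\left(w \right)} = 3 + 4 = 7$)
$C{\left(F \right)} = 2 + 2 F$ ($C{\left(F \right)} = \left(2 + F\right) + F = 2 + 2 F$)
$26 b{\left(4 \right)} C{\left(6 t \right)} = 26 \cdot 7 \left(2 + 2 \cdot 6 \left(-1\right)\right) = 182 \left(2 + 2 \left(-6\right)\right) = 182 \left(2 - 12\right) = 182 \left(-10\right) = -1820$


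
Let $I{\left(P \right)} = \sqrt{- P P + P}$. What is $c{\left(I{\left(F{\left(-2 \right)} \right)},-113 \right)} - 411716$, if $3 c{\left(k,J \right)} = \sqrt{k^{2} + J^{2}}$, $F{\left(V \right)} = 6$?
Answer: $-411716 + \frac{\sqrt{12739}}{3} \approx -4.1168 \cdot 10^{5}$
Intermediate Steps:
$I{\left(P \right)} = \sqrt{P - P^{2}}$ ($I{\left(P \right)} = \sqrt{- P^{2} + P} = \sqrt{P - P^{2}}$)
$c{\left(k,J \right)} = \frac{\sqrt{J^{2} + k^{2}}}{3}$ ($c{\left(k,J \right)} = \frac{\sqrt{k^{2} + J^{2}}}{3} = \frac{\sqrt{J^{2} + k^{2}}}{3}$)
$c{\left(I{\left(F{\left(-2 \right)} \right)},-113 \right)} - 411716 = \frac{\sqrt{\left(-113\right)^{2} + \left(\sqrt{6 \left(1 - 6\right)}\right)^{2}}}{3} - 411716 = \frac{\sqrt{12769 + \left(\sqrt{6 \left(1 - 6\right)}\right)^{2}}}{3} - 411716 = \frac{\sqrt{12769 + \left(\sqrt{6 \left(-5\right)}\right)^{2}}}{3} - 411716 = \frac{\sqrt{12769 + \left(\sqrt{-30}\right)^{2}}}{3} - 411716 = \frac{\sqrt{12769 + \left(i \sqrt{30}\right)^{2}}}{3} - 411716 = \frac{\sqrt{12769 - 30}}{3} - 411716 = \frac{\sqrt{12739}}{3} - 411716 = -411716 + \frac{\sqrt{12739}}{3}$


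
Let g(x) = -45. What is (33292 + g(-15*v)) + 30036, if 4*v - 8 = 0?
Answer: 63283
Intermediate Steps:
v = 2 (v = 2 + (¼)*0 = 2 + 0 = 2)
(33292 + g(-15*v)) + 30036 = (33292 - 45) + 30036 = 33247 + 30036 = 63283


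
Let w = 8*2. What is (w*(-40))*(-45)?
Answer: 28800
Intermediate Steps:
w = 16
(w*(-40))*(-45) = (16*(-40))*(-45) = -640*(-45) = 28800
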